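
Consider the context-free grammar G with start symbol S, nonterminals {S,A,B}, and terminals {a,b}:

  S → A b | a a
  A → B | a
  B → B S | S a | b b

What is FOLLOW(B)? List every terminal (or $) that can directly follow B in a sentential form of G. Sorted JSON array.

FIRST sets, iterate to fixpoint:
round 1:
  A via A→a: +{a}
  B via B→b b: +{b}
  S via S→A b: +{a}
  FIRST(S)={a}  FIRST(A)={a}  FIRST(B)={b}
round 2:
  A via A→B: +{b}
  B via B→S a: +{a}
  S via S→A b: +{b}
  FIRST(S)={a,b}  FIRST(A)={a,b}  FIRST(B)={a,b}
round 3: (no change)
  FIRST(S)={a,b}  FIRST(A)={a,b}  FIRST(B)={a,b}

FOLLOW iteration:
seed FOLLOW(S) with $
[1]
  B→B S: FOLLOW(B) ⊇ FIRST(S) = {a,b}; new: +{a,b}
  B→B S: FOLLOW(S) ⊇ FOLLOW(B) ⊇ {a,b}; new: +{a,b}
  S→A b: FOLLOW(A) ⊇ FIRST(b) = {b}; new: +{b}
  S: {$,a,b}  A: {b}  B: {a,b}
[2] — fixpoint
  S: {$,a,b}  A: {b}  B: {a,b}

FOLLOW(B) = ["a", "b"]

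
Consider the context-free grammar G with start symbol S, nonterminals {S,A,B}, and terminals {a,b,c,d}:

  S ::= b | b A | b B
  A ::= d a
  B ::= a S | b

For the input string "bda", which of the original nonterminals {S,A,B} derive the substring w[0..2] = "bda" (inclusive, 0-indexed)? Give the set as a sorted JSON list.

CNF form of G:
  S -> T2 A | T2 B | b
  A -> T0 T1
  B -> T1 S | b
  T0 -> d
  T1 -> a
  T2 -> b

Fill CYK table bottom-up, restricted to cells inside w[0..2]:
  T[0,0] 'b' = {B,S,T2}  orig:{B,S}
  T[1,1] 'd' = {T0}  orig:{}
  T[2,2] 'a' = {T1}  orig:{}
  T[0,1] 'bd' = ∅
  T[1,2] 'da' = {A}
  T[0,2] 'bda' = {S}

Original NTs in T[0,2] deriving "bda": ["S"]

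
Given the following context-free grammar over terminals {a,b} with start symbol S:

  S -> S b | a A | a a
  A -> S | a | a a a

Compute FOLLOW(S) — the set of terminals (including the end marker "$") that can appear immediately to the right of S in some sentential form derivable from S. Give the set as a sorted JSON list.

FIRST iteration:
[1]
  A via A→a: +{a}
  S via S→a A: +{a}
  FIRST[S]={a}  FIRST[A]={a}
[2] (stable)
  FIRST[S]={a}  FIRST[A]={a}

FOLLOW iteration:
seed FOLLOW(S) with $
round 1:
  S→S b: FOLLOW(S) ⊇ FIRST(b) = {b}; new: +{b}
  S→a A: FOLLOW(A) ⊇ FOLLOW(S) ⊇ {$,b}; new: +{$,b}
  FOLLOW(S)={$,b}  FOLLOW(A)={$,b}
round 2: — fixpoint
  FOLLOW(S)={$,b}  FOLLOW(A)={$,b}

FOLLOW(S) = ["$", "b"]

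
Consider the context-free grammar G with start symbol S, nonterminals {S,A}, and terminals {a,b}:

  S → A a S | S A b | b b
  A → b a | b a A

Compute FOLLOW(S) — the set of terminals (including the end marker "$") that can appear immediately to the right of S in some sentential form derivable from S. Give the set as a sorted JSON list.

FIRST sets, iterate to fixpoint:
iter 1:
  A via A→b a: +{b}
  S via S→A a S: +{b}
  S: {b}  A: {b}
iter 2: (stable)
  S: {b}  A: {b}

FOLLOW iteration:
seed FOLLOW(S) with $
round 1:
  S→A a S: FOLLOW(A) ⊇ FIRST(a) = {a}; new: +{a}
  S→S A b: FOLLOW(S) ⊇ FIRST(A) = {b}; new: +{b}
  S→S A b: FOLLOW(A) ⊇ FIRST(b) = {b}; new: +{b}
  FOLLOW[S]={$,b}  FOLLOW[A]={a,b}
round 2: (no change)
  FOLLOW[S]={$,b}  FOLLOW[A]={a,b}

FOLLOW(S) = ["$", "b"]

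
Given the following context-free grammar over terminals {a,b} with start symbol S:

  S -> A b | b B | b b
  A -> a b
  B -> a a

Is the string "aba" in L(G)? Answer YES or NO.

Convert to CNF:
  S -> A T1 | T1 B | T1 T1
  A -> T0 T1
  B -> T0 T0
  T0 -> a
  T1 -> b

CYK fill:
  T[0,0] 'a' = {T0}  orig:{}
  T[1,1] 'b' = {T1}  orig:{}
  T[2,2] 'a' = {T0}  orig:{}
  T[0,1] 'ab' = {A}
  T[1,2] 'ba' = ∅
  T[0,2] 'aba' = ∅

S ∉ T[0,2] ⇒ NO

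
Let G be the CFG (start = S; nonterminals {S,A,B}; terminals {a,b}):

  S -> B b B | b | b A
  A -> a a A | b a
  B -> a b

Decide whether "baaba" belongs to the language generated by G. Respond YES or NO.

CNF form of G:
  S -> B X3 | T1 A | b
  A -> T0 X2 | T1 T0
  B -> T0 T1
  T0 -> a
  T1 -> b
  X2 -> T0 A
  X3 -> T1 B

CYK table (by increasing span):
  T[0,0] 'b' = {S,T1}  orig:{S}
  T[1,1] 'a' = {T0}  orig:{}
  T[2,2] 'a' = {T0}  orig:{}
  T[3,3] 'b' = {S,T1}  orig:{S}
  T[4,4] 'a' = {T0}  orig:{}
  T[0,1] 'ba' = {A}
  T[1,2] 'aa' = ∅
  T[2,3] 'ab' = {B}
  T[3,4] 'ba' = {A}
  T[0,2] 'baa' = ∅
  T[1,3] 'aab' = ∅
  T[2,4] 'aba' = {X2}  orig:{}
  T[0,3] 'baab' = ∅
  T[1,4] 'aaba' = {A}
  T[0,4] 'baaba' = {S}

S ∈ T[0,4] ⇒ YES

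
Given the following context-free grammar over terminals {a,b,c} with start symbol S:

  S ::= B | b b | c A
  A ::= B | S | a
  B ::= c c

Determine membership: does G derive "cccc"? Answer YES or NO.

CNF form of G:
  S -> T0 T0 | T1 A | T1 T1
  A -> T0 T0 | T1 A | T1 T1 | a
  B -> T1 T1
  T0 -> b
  T1 -> c

CYK table (by increasing span):
  cell(0,0) c: {T1}  orig:{}
  cell(1,1) c: {T1}  orig:{}
  cell(2,2) c: {T1}  orig:{}
  cell(3,3) c: {T1}  orig:{}
  cell(0,1) cc: {A,B,S}
  cell(1,2) cc: {A,B,S}
  cell(2,3) cc: {A,B,S}
  cell(0,2) ccc: {A,S}
  cell(1,3) ccc: {A,S}
  cell(0,3) cccc: {A,S}

S ∈ T[0,3] ⇒ YES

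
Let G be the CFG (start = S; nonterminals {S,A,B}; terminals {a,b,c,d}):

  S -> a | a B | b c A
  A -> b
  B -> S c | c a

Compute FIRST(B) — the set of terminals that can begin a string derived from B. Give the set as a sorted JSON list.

FIRST sets, iterate to fixpoint:
iter 1:
  A via A→b: +{b}
  B via B→c a: +{c}
  S via S→a: +{a}
  S via S→b c A: +{b}
  FIRST(S)={a,b}  FIRST(A)={b}  FIRST(B)={c}
iter 2:
  B via B→S c: +{a,b}
  FIRST(S)={a,b}  FIRST(A)={b}  FIRST(B)={a,b,c}
iter 3: (stable)
  FIRST(S)={a,b}  FIRST(A)={b}  FIRST(B)={a,b,c}

FIRST(B) = ["a", "b", "c"]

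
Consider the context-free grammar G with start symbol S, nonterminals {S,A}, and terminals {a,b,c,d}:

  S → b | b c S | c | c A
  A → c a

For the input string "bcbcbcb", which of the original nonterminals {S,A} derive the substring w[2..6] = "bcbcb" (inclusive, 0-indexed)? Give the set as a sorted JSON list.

Convert to CNF:
  S -> T0 A | T2 X3 | b | c
  A -> T0 T1
  T0 -> c
  T1 -> a
  T2 -> b
  X3 -> T0 S

CYK fill (cells [i..j] with 2 ≤ i ≤ j ≤ 6 only):
  cell(2,2) b: {S,T2}  orig:{S}
  cell(3,3) c: {S,T0}  orig:{S}
  cell(4,4) b: {S,T2}  orig:{S}
  cell(5,5) c: {S,T0}  orig:{S}
  cell(6,6) b: {S,T2}  orig:{S}
  cell(2,3) bc: ∅
  cell(3,4) cb: {X3}  orig:{}
  cell(4,5) bc: ∅
  cell(5,6) cb: {X3}  orig:{}
  cell(2,4) bcb: {S}
  cell(3,5) cbc: ∅
  cell(4,6) bcb: {S}
  cell(2,5) bcbc: ∅
  cell(3,6) cbcb: {X3}  orig:{}
  cell(2,6) bcbcb: {S}

Original NTs in T[2,6] deriving "bcbcb": ["S"]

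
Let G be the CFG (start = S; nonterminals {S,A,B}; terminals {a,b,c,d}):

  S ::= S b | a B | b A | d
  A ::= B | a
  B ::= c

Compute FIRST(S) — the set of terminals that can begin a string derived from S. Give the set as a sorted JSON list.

Compute FIRST by fixpoint:
round 1:
  A via A→a: +{a}
  B via B→c: +{c}
  S via S→a B: +{a}
  S via S→b A: +{b}
  S via S→d: +{d}
  S: {a,b,d}  A: {a}  B: {c}
round 2:
  A via A→B: +{c}
  S: {a,b,d}  A: {a,c}  B: {c}
round 3: (no change)
  S: {a,b,d}  A: {a,c}  B: {c}

FIRST(S) = ["a", "b", "d"]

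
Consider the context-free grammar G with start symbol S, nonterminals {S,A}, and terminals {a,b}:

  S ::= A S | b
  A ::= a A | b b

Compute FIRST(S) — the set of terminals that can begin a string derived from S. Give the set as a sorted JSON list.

Compute FIRST by fixpoint:
round 1:
  A via A→a A: +{a}
  A via A→b b: +{b}
  S via S→A S: +{a,b}
  FIRST(S)={a,b}  FIRST(A)={a,b}
round 2: (no change)
  FIRST(S)={a,b}  FIRST(A)={a,b}

FIRST(S) = ["a", "b"]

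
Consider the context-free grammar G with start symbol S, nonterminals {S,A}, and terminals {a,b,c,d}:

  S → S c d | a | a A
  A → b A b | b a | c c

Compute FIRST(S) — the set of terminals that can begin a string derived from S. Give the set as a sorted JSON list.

Compute FIRST by fixpoint:
pass 1:
  A via A→b A b: +{b}
  A via A→c c: +{c}
  S via S→a: +{a}
  FIRST[S]={a}  FIRST[A]={b,c}
pass 2: (no change)
  FIRST[S]={a}  FIRST[A]={b,c}

FIRST(S) = ["a"]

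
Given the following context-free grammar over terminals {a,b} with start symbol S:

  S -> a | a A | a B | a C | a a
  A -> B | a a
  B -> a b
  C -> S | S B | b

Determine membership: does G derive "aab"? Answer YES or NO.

Convert to CNF:
  S -> T0 A | T0 B | T0 C | T0 T0 | a
  A -> T0 T0 | T0 T1
  B -> T0 T1
  C -> S B | T0 A | T0 B | T0 C | T0 T0 | a | b
  T0 -> a
  T1 -> b

CYK fill:
  [0..0]={C,S,T0}  "a"  orig:{C,S}
  [1..1]={C,S,T0}  "a"  orig:{C,S}
  [2..2]={C,T1}  "b"  orig:{C}
  [0..1]={A,C,S}  "aa"
  [1..2]={A,B,C,S}  "ab"
  [0..2]={C,S}  "aab"

S ∈ T[0,2] ⇒ YES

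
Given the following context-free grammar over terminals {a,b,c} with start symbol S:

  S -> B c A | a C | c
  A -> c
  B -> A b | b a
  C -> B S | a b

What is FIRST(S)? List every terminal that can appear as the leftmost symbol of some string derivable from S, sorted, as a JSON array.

FIRST sets, iterate to fixpoint:
iter 1:
  A via A→c: +{c}
  B via B→A b: +{c}
  B via B→b a: +{b}
  C via C→B S: +{b,c}
  C via C→a b: +{a}
  S via S→B c A: +{b,c}
  S via S→a C: +{a}
  FIRST[S]={a,b,c}  FIRST[A]={c}  FIRST[B]={b,c}  FIRST[C]={a,b,c}
iter 2: done
  FIRST[S]={a,b,c}  FIRST[A]={c}  FIRST[B]={b,c}  FIRST[C]={a,b,c}

FIRST(S) = ["a", "b", "c"]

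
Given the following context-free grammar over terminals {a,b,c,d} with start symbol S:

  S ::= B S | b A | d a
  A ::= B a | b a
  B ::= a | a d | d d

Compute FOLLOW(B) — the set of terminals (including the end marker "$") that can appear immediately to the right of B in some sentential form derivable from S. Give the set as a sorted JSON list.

Compute FIRST by fixpoint:
[1]
  A via A→b a: +{b}
  B via B→a: +{a}
  B via B→d d: +{d}
  S via S→B S: +{a,d}
  S via S→b A: +{b}
  S: {a,b,d}  A: {b}  B: {a,d}
[2]
  A via A→B a: +{a,d}
  S: {a,b,d}  A: {a,b,d}  B: {a,d}
[3] (no change)
  S: {a,b,d}  A: {a,b,d}  B: {a,d}

Compute FOLLOW by fixpoint:
seed FOLLOW(S) with $
[1]
  A→B a: FOLLOW(B) ⊇ FIRST(a) = {a}; new: +{a}
  S→B S: FOLLOW(B) ⊇ FIRST(S) = {a,b,d}; new: +{b,d}
  S→b A: FOLLOW(A) ⊇ FOLLOW(S) ⊇ {$}; new: +{$}
  S: {$}  A: {$}  B: {a,b,d}
[2] done
  S: {$}  A: {$}  B: {a,b,d}

FOLLOW(B) = ["a", "b", "d"]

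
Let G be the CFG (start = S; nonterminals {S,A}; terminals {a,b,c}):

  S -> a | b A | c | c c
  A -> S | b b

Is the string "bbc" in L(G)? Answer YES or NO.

CNF form of G:
  S -> T0 A | T1 T1 | a | c
  A -> T0 A | T0 T0 | T1 T1 | a | c
  T0 -> b
  T1 -> c

CYK table (by increasing span):
  T[0,0] 'b' = {T0}  orig:{}
  T[1,1] 'b' = {T0}  orig:{}
  T[2,2] 'c' = {A,S,T1}  orig:{A,S}
  T[0,1] 'bb' = {A}
  T[1,2] 'bc' = {A,S}
  T[0,2] 'bbc' = {A,S}

S ∈ T[0,2] ⇒ YES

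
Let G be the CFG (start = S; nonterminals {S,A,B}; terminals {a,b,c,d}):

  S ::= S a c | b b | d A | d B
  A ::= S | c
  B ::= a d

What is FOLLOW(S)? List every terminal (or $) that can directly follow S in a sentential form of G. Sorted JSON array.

FIRST sets, iterate to fixpoint:
round 1:
  A via A→c: +{c}
  B via B→a d: +{a}
  S via S→b b: +{b}
  S via S→d A: +{d}
  FIRST(S)={b,d}  FIRST(A)={c}  FIRST(B)={a}
round 2:
  A via A→S: +{b,d}
  FIRST(S)={b,d}  FIRST(A)={b,c,d}  FIRST(B)={a}
round 3: (no change)
  FIRST(S)={b,d}  FIRST(A)={b,c,d}  FIRST(B)={a}

Compute FOLLOW by fixpoint:
initialize: $ ∈ FOLLOW(S)
round 1:
  S→S a c: FOLLOW(S) ⊇ FIRST(a) = {a}; new: +{a}
  S→d A: FOLLOW(A) ⊇ FOLLOW(S) ⊇ {$,a}; new: +{$,a}
  S→d B: FOLLOW(B) ⊇ FOLLOW(S) ⊇ {$,a}; new: +{$,a}
  S: {$,a}  A: {$,a}  B: {$,a}
round 2: done
  S: {$,a}  A: {$,a}  B: {$,a}

FOLLOW(S) = ["$", "a"]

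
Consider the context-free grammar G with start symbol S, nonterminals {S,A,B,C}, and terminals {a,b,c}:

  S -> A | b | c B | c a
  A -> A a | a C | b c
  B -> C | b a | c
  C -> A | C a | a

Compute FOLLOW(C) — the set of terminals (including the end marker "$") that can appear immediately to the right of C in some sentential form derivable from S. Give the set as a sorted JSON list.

FIRST sets, iterate to fixpoint:
pass 1:
  A via A→a C: +{a}
  A via A→b c: +{b}
  B via B→b a: +{b}
  B via B→c: +{c}
  C via C→A: +{a,b}
  S via S→A: +{a,b}
  S via S→c B: +{c}
  S: {a,b,c}  A: {a,b}  B: {b,c}  C: {a,b}
pass 2:
  B via B→C: +{a}
  S: {a,b,c}  A: {a,b}  B: {a,b,c}  C: {a,b}
pass 3: (stable)
  S: {a,b,c}  A: {a,b}  B: {a,b,c}  C: {a,b}

FOLLOW iteration:
initialize: $ ∈ FOLLOW(S)
[1]
  A→A a: FOLLOW(A) ⊇ FIRST(a) = {a}; new: +{a}
  A→a C: FOLLOW(C) ⊇ FOLLOW(A) ⊇ {a}; new: +{a}
  S→A: FOLLOW(A) ⊇ FOLLOW(S) ⊇ {$}; new: +{$}
  S→c B: FOLLOW(B) ⊇ FOLLOW(S) ⊇ {$}; new: +{$}
  S: {$}  A: {$,a}  B: {$}  C: {a}
[2]
  A→a C: FOLLOW(C) ⊇ FOLLOW(A) ⊇ {$,a}; new: +{$}
  S: {$}  A: {$,a}  B: {$}  C: {$,a}
[3] done
  S: {$}  A: {$,a}  B: {$}  C: {$,a}

FOLLOW(C) = ["$", "a"]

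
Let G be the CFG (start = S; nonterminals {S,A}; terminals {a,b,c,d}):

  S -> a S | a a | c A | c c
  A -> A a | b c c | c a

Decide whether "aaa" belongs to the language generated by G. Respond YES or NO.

Convert to CNF:
  S -> T0 S | T0 T0 | T2 A | T2 T2
  A -> A T0 | T1 X3 | T2 T0
  T0 -> a
  T1 -> b
  T2 -> c
  X3 -> T2 T2

Fill CYK table bottom-up:
  cell(0,0) a: {T0}  orig:{}
  cell(1,1) a: {T0}  orig:{}
  cell(2,2) a: {T0}  orig:{}
  cell(0,1) aa: {S}
  cell(1,2) aa: {S}
  cell(0,2) aaa: {S}

S ∈ T[0,2] ⇒ YES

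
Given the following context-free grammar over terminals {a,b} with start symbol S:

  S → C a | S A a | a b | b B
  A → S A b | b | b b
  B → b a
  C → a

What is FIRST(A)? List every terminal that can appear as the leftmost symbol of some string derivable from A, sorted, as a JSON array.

Compute FIRST by fixpoint:
pass 1:
  A via A→b: +{b}
  B via B→b a: +{b}
  C via C→a: +{a}
  S via S→C a: +{a}
  S via S→b B: +{b}
  FIRST(S)={a,b}  FIRST(A)={b}  FIRST(B)={b}  FIRST(C)={a}
pass 2:
  A via A→S A b: +{a}
  FIRST(S)={a,b}  FIRST(A)={a,b}  FIRST(B)={b}  FIRST(C)={a}
pass 3: — fixpoint
  FIRST(S)={a,b}  FIRST(A)={a,b}  FIRST(B)={b}  FIRST(C)={a}

FIRST(A) = ["a", "b"]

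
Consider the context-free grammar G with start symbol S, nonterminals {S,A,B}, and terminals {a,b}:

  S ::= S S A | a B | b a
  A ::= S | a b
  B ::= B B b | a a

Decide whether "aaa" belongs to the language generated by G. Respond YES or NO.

Convert to CNF:
  S -> S X4 | T0 B | T1 T0
  A -> S X2 | T0 B | T0 T1 | T1 T0
  B -> B X3 | T0 T0
  T0 -> a
  T1 -> b
  X2 -> S A
  X3 -> B T1
  X4 -> S A

CYK table (by increasing span):
  cell(0,0) a: {T0}  orig:{}
  cell(1,1) a: {T0}  orig:{}
  cell(2,2) a: {T0}  orig:{}
  cell(0,1) aa: {B}
  cell(1,2) aa: {B}
  cell(0,2) aaa: {A,S}

S ∈ T[0,2] ⇒ YES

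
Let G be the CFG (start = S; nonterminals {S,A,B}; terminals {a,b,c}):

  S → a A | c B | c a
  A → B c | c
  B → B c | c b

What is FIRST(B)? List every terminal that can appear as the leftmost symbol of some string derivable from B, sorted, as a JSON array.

FIRST sets, iterate to fixpoint:
iter 1:
  A via A→c: +{c}
  B via B→c b: +{c}
  S via S→a A: +{a}
  S via S→c B: +{c}
  FIRST[S]={a,c}  FIRST[A]={c}  FIRST[B]={c}
iter 2: done
  FIRST[S]={a,c}  FIRST[A]={c}  FIRST[B]={c}

FIRST(B) = ["c"]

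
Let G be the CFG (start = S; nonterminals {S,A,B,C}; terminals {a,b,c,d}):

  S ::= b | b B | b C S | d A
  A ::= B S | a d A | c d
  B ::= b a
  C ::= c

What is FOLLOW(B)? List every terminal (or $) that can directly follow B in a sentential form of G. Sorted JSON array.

FIRST iteration:
iter 1:
  A via A→a d A: +{a}
  A via A→c d: +{c}
  B via B→b a: +{b}
  C via C→c: +{c}
  S via S→b: +{b}
  S via S→d A: +{d}
  FIRST[S]={b,d}  FIRST[A]={a,c}  FIRST[B]={b}  FIRST[C]={c}
iter 2:
  A via A→B S: +{b}
  FIRST[S]={b,d}  FIRST[A]={a,b,c}  FIRST[B]={b}  FIRST[C]={c}
iter 3: — fixpoint
  FIRST[S]={b,d}  FIRST[A]={a,b,c}  FIRST[B]={b}  FIRST[C]={c}

Compute FOLLOW by fixpoint:
seed FOLLOW(S) with $
iter 1:
  A→B S: FOLLOW(B) ⊇ FIRST(S) = {b,d}; new: +{b,d}
  S→b B: FOLLOW(B) ⊇ FOLLOW(S) ⊇ {$}; new: +{$}
  S→b C S: FOLLOW(C) ⊇ FIRST(S) = {b,d}; new: +{b,d}
  S→d A: FOLLOW(A) ⊇ FOLLOW(S) ⊇ {$}; new: +{$}
  S: {$}  A: {$}  B: {$,b,d}  C: {b,d}
iter 2: done
  S: {$}  A: {$}  B: {$,b,d}  C: {b,d}

FOLLOW(B) = ["$", "b", "d"]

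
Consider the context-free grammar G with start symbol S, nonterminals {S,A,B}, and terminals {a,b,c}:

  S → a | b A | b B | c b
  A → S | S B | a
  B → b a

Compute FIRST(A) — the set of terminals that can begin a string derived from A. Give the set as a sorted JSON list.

FIRST iteration:
round 1:
  A via A→a: +{a}
  B via B→b a: +{b}
  S via S→a: +{a}
  S via S→b A: +{b}
  S via S→c b: +{c}
  FIRST[S]={a,b,c}  FIRST[A]={a}  FIRST[B]={b}
round 2:
  A via A→S: +{b,c}
  FIRST[S]={a,b,c}  FIRST[A]={a,b,c}  FIRST[B]={b}
round 3: — fixpoint
  FIRST[S]={a,b,c}  FIRST[A]={a,b,c}  FIRST[B]={b}

FIRST(A) = ["a", "b", "c"]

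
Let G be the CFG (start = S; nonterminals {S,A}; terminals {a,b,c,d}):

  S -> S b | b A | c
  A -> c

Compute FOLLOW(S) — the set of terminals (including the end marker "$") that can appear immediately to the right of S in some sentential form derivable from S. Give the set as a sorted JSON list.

FIRST sets, iterate to fixpoint:
pass 1:
  A via A→c: +{c}
  S via S→b A: +{b}
  S via S→c: +{c}
  FIRST[S]={b,c}  FIRST[A]={c}
pass 2: (stable)
  FIRST[S]={b,c}  FIRST[A]={c}

FOLLOW sets:
initialize: $ ∈ FOLLOW(S)
iter 1:
  S→S b: FOLLOW(S) ⊇ FIRST(b) = {b}; new: +{b}
  S→b A: FOLLOW(A) ⊇ FOLLOW(S) ⊇ {$,b}; new: +{$,b}
  S: {$,b}  A: {$,b}
iter 2: done
  S: {$,b}  A: {$,b}

FOLLOW(S) = ["$", "b"]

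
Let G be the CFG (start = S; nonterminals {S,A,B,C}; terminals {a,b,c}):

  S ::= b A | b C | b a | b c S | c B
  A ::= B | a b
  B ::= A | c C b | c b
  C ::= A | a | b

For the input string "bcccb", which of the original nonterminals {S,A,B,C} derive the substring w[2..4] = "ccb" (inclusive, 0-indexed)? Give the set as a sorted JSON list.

CNF form of G:
  S -> T1 A | T1 C | T1 T0 | T1 X6 | T2 B
  A -> T0 T1 | T2 T1 | T2 X3
  B -> T0 T1 | T2 T1 | T2 X4
  C -> T0 T1 | T2 T1 | T2 X5 | a | b
  T0 -> a
  T1 -> b
  T2 -> c
  X3 -> C T1
  X4 -> C T1
  X5 -> C T1
  X6 -> T2 S

Fill CYK table bottom-up — only the sub-triangle for w[2..4]:
  T[2,2] 'c' = {T2}  orig:{}
  T[3,3] 'c' = {T2}  orig:{}
  T[4,4] 'b' = {C,T1}  orig:{C}
  T[2,3] 'cc' = ∅
  T[3,4] 'cb' = {A,B,C}
  T[2,4] 'ccb' = {S}

Original NTs in T[2,4] deriving "ccb": ["S"]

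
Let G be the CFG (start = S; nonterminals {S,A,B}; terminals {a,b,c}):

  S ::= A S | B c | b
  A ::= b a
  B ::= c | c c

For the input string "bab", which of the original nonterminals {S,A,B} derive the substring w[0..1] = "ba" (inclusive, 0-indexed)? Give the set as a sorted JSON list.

Convert to CNF:
  S -> A S | B T2 | b
  A -> T0 T1
  B -> T2 T2 | c
  T0 -> b
  T1 -> a
  T2 -> c

CYK table (by increasing span) — only the sub-triangle for w[0..1]:
  [0..0]={S,T0}  "b"  orig:{S}
  [1..1]={T1}  "a"  orig:{}
  [0..1]={A}  "ba"

Original NTs in T[0,1] deriving "ba": ["A"]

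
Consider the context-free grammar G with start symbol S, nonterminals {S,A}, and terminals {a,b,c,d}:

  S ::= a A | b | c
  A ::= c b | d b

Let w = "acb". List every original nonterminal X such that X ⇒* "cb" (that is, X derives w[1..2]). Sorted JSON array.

CNF form of G:
  S -> T3 A | b | c
  A -> T0 T1 | T2 T1
  T0 -> c
  T1 -> b
  T2 -> d
  T3 -> a

CYK fill, restricted to cells inside w[1..2]:
  [1..1]={S,T0}  "c"  orig:{S}
  [2..2]={S,T1}  "b"  orig:{S}
  [1..2]={A}  "cb"

Original NTs in T[1,2] deriving "cb": ["A"]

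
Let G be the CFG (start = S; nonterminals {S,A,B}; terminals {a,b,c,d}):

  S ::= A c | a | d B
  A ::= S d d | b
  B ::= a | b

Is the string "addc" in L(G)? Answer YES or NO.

CNF form of G:
  S -> A T1 | T0 B | a
  A -> S X2 | b
  B -> a | b
  T0 -> d
  T1 -> c
  X2 -> T0 T0

CYK fill:
  [0..0]={B,S}  "a"
  [1..1]={T0}  "d"  orig:{}
  [2..2]={T0}  "d"  orig:{}
  [3..3]={T1}  "c"  orig:{}
  [0..1]=∅  "ad"
  [1..2]={X2}  "dd"  orig:{}
  [2..3]=∅  "dc"
  [0..2]={A}  "add"
  [1..3]=∅  "ddc"
  [0..3]={S}  "addc"

S ∈ T[0,3] ⇒ YES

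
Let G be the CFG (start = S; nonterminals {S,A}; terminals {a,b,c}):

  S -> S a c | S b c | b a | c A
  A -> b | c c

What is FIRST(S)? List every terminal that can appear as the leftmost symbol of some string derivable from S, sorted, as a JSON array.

FIRST sets, iterate to fixpoint:
[1]
  A via A→b: +{b}
  A via A→c c: +{c}
  S via S→b a: +{b}
  S via S→c A: +{c}
  FIRST(S)={b,c}  FIRST(A)={b,c}
[2] — fixpoint
  FIRST(S)={b,c}  FIRST(A)={b,c}

FIRST(S) = ["b", "c"]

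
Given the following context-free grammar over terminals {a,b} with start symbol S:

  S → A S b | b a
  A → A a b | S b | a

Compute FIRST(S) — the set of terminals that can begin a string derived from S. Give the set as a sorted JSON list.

FIRST iteration:
[1]
  A via A→a: +{a}
  S via S→A S b: +{a}
  S via S→b a: +{b}
  FIRST(S)={a,b}  FIRST(A)={a}
[2]
  A via A→S b: +{b}
  FIRST(S)={a,b}  FIRST(A)={a,b}
[3] — fixpoint
  FIRST(S)={a,b}  FIRST(A)={a,b}

FIRST(S) = ["a", "b"]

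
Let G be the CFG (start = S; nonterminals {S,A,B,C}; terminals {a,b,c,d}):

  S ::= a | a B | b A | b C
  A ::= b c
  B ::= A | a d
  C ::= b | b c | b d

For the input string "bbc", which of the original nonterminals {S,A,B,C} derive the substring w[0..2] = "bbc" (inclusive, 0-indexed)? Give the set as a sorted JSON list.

CNF form of G:
  S -> T0 A | T0 C | T2 B | a
  A -> T0 T1
  B -> T0 T1 | T2 T3
  C -> T0 T1 | T0 T3 | b
  T0 -> b
  T1 -> c
  T2 -> a
  T3 -> d

CYK fill, restricted to cells inside w[0..2]:
  [0..0]={C,T0}  "b"  orig:{C}
  [1..1]={C,T0}  "b"  orig:{C}
  [2..2]={T1}  "c"  orig:{}
  [0..1]={S}  "bb"
  [1..2]={A,B,C}  "bc"
  [0..2]={S}  "bbc"

Original NTs in T[0,2] deriving "bbc": ["S"]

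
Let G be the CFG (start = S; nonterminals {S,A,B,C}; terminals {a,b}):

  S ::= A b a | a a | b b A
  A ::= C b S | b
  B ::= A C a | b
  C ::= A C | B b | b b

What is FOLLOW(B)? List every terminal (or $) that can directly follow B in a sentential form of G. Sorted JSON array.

FIRST iteration:
iter 1:
  A via A→b: +{b}
  B via B→A C a: +{b}
  C via C→A C: +{b}
  S via S→A b a: +{b}
  S via S→a a: +{a}
  FIRST[S]={a,b}  FIRST[A]={b}  FIRST[B]={b}  FIRST[C]={b}
iter 2: done
  FIRST[S]={a,b}  FIRST[A]={b}  FIRST[B]={b}  FIRST[C]={b}

Compute FOLLOW by fixpoint:
seed FOLLOW(S) with $
round 1:
  A→C b S: FOLLOW(C) ⊇ FIRST(b) = {b}; new: +{b}
  B→A C a: FOLLOW(A) ⊇ FIRST(C) = {b}; new: +{b}
  B→A C a: FOLLOW(C) ⊇ FIRST(a) = {a}; new: +{a}
  C→B b: FOLLOW(B) ⊇ FIRST(b) = {b}; new: +{b}
  S→b b A: FOLLOW(A) ⊇ FOLLOW(S) ⊇ {$}; new: +{$}
  S: {$}  A: {$,b}  B: {b}  C: {a,b}
round 2:
  A→C b S: FOLLOW(S) ⊇ FOLLOW(A) ⊇ {$,b}; new: +{b}
  S: {$,b}  A: {$,b}  B: {b}  C: {a,b}
round 3: done
  S: {$,b}  A: {$,b}  B: {b}  C: {a,b}

FOLLOW(B) = ["b"]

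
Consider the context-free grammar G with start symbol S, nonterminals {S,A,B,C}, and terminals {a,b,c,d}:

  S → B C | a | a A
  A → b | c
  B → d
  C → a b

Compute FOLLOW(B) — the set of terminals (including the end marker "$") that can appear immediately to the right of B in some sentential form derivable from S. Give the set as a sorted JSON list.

FIRST sets, iterate to fixpoint:
pass 1:
  A via A→b: +{b}
  A via A→c: +{c}
  B via B→d: +{d}
  C via C→a b: +{a}
  S via S→B C: +{d}
  S via S→a: +{a}
  S: {a,d}  A: {b,c}  B: {d}  C: {a}
pass 2: (stable)
  S: {a,d}  A: {b,c}  B: {d}  C: {a}

Compute FOLLOW by fixpoint:
initialize: $ ∈ FOLLOW(S)
iter 1:
  S→B C: FOLLOW(B) ⊇ FIRST(C) = {a}; new: +{a}
  S→B C: FOLLOW(C) ⊇ FOLLOW(S) ⊇ {$}; new: +{$}
  S→a A: FOLLOW(A) ⊇ FOLLOW(S) ⊇ {$}; new: +{$}
  FOLLOW(S)={$}  FOLLOW(A)={$}  FOLLOW(B)={a}  FOLLOW(C)={$}
iter 2: done
  FOLLOW(S)={$}  FOLLOW(A)={$}  FOLLOW(B)={a}  FOLLOW(C)={$}

FOLLOW(B) = ["a"]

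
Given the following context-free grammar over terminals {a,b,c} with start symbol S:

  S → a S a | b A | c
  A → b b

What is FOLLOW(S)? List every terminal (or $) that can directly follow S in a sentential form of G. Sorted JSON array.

FIRST iteration:
[1]
  A via A→b b: +{b}
  S via S→a S a: +{a}
  S via S→b A: +{b}
  S via S→c: +{c}
  FIRST(S)={a,b,c}  FIRST(A)={b}
[2] (no change)
  FIRST(S)={a,b,c}  FIRST(A)={b}

FOLLOW sets:
initialize: $ ∈ FOLLOW(S)
[1]
  S→a S a: FOLLOW(S) ⊇ FIRST(a) = {a}; new: +{a}
  S→b A: FOLLOW(A) ⊇ FOLLOW(S) ⊇ {$,a}; new: +{$,a}
  FOLLOW(S)={$,a}  FOLLOW(A)={$,a}
[2] (no change)
  FOLLOW(S)={$,a}  FOLLOW(A)={$,a}

FOLLOW(S) = ["$", "a"]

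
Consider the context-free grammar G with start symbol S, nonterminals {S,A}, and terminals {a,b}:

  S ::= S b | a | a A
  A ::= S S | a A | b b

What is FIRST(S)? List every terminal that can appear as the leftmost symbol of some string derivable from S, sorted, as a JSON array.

FIRST sets, iterate to fixpoint:
iter 1:
  A via A→a A: +{a}
  A via A→b b: +{b}
  S via S→a: +{a}
  S: {a}  A: {a,b}
iter 2: — fixpoint
  S: {a}  A: {a,b}

FIRST(S) = ["a"]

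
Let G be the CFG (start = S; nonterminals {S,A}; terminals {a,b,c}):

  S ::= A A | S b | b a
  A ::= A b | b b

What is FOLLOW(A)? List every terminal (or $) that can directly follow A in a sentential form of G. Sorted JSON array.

FIRST iteration:
iter 1:
  A via A→b b: +{b}
  S via S→A A: +{b}
  FIRST(S)={b}  FIRST(A)={b}
iter 2: — fixpoint
  FIRST(S)={b}  FIRST(A)={b}

FOLLOW iteration:
FOLLOW(S) := {$}
pass 1:
  A→A b: FOLLOW(A) ⊇ FIRST(b) = {b}; new: +{b}
  S→A A: FOLLOW(A) ⊇ FOLLOW(S) ⊇ {$}; new: +{$}
  S→S b: FOLLOW(S) ⊇ FIRST(b) = {b}; new: +{b}
  FOLLOW[S]={$,b}  FOLLOW[A]={$,b}
pass 2: (stable)
  FOLLOW[S]={$,b}  FOLLOW[A]={$,b}

FOLLOW(A) = ["$", "b"]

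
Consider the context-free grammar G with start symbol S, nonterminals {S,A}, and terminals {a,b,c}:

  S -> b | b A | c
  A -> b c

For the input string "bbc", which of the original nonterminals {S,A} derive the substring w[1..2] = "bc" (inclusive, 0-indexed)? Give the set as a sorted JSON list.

Convert to CNF:
  S -> T0 A | b | c
  A -> T0 T1
  T0 -> b
  T1 -> c

Fill CYK table bottom-up — only the sub-triangle for w[1..2]:
  cell(1,1) b: {S,T0}  orig:{S}
  cell(2,2) c: {S,T1}  orig:{S}
  cell(1,2) bc: {A}

Original NTs in T[1,2] deriving "bc": ["A"]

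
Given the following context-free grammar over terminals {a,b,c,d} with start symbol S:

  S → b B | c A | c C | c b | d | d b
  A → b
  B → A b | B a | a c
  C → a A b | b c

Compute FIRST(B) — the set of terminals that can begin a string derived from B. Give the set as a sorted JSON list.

FIRST sets, iterate to fixpoint:
[1]
  A via A→b: +{b}
  B via B→A b: +{b}
  B via B→a c: +{a}
  C via C→a A b: +{a}
  C via C→b c: +{b}
  S via S→b B: +{b}
  S via S→c A: +{c}
  S via S→d: +{d}
  S: {b,c,d}  A: {b}  B: {a,b}  C: {a,b}
[2] (stable)
  S: {b,c,d}  A: {b}  B: {a,b}  C: {a,b}

FIRST(B) = ["a", "b"]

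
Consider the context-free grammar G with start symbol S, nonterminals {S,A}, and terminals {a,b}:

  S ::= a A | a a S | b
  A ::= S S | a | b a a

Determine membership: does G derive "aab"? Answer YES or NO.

Convert to CNF:
  S -> T1 A | T1 X3 | b
  A -> S S | T0 X2 | a
  T0 -> b
  T1 -> a
  X2 -> T1 T1
  X3 -> T1 S

CYK fill:
  T[0,0] 'a' = {A,T1}  orig:{A}
  T[1,1] 'a' = {A,T1}  orig:{A}
  T[2,2] 'b' = {S,T0}  orig:{S}
  T[0,1] 'aa' = {S,X2}  orig:{S}
  T[1,2] 'ab' = {X3}  orig:{}
  T[0,2] 'aab' = {A,S}

S ∈ T[0,2] ⇒ YES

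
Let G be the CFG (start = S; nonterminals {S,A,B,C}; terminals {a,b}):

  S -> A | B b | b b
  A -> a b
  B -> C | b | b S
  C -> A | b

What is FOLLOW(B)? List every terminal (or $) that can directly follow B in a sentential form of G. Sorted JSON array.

FIRST iteration:
[1]
  A via A→a b: +{a}
  B via B→b: +{b}
  C via C→A: +{a}
  C via C→b: +{b}
  S via S→A: +{a}
  S via S→B b: +{b}
  FIRST(S)={a,b}  FIRST(A)={a}  FIRST(B)={b}  FIRST(C)={a,b}
[2]
  B via B→C: +{a}
  FIRST(S)={a,b}  FIRST(A)={a}  FIRST(B)={a,b}  FIRST(C)={a,b}
[3] (stable)
  FIRST(S)={a,b}  FIRST(A)={a}  FIRST(B)={a,b}  FIRST(C)={a,b}

Compute FOLLOW by fixpoint:
seed FOLLOW(S) with $
[1]
  S→A: FOLLOW(A) ⊇ FOLLOW(S) ⊇ {$}; new: +{$}
  S→B b: FOLLOW(B) ⊇ FIRST(b) = {b}; new: +{b}
  S: {$}  A: {$}  B: {b}  C: {}
[2]
  B→C: FOLLOW(C) ⊇ FOLLOW(B) ⊇ {b}; new: +{b}
  B→b S: FOLLOW(S) ⊇ FOLLOW(B) ⊇ {b}; new: +{b}
  C→A: FOLLOW(A) ⊇ FOLLOW(C) ⊇ {b}; new: +{b}
  S: {$,b}  A: {$,b}  B: {b}  C: {b}
[3] done
  S: {$,b}  A: {$,b}  B: {b}  C: {b}

FOLLOW(B) = ["b"]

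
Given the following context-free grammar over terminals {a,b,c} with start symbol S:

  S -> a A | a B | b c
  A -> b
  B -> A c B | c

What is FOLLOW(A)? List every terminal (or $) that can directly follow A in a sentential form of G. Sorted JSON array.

Compute FIRST by fixpoint:
pass 1:
  A via A→b: +{b}
  B via B→A c B: +{b}
  B via B→c: +{c}
  S via S→a A: +{a}
  S via S→b c: +{b}
  S: {a,b}  A: {b}  B: {b,c}
pass 2: done
  S: {a,b}  A: {b}  B: {b,c}

Compute FOLLOW by fixpoint:
FOLLOW(S) := {$}
round 1:
  B→A c B: FOLLOW(A) ⊇ FIRST(c) = {c}; new: +{c}
  S→a A: FOLLOW(A) ⊇ FOLLOW(S) ⊇ {$}; new: +{$}
  S→a B: FOLLOW(B) ⊇ FOLLOW(S) ⊇ {$}; new: +{$}
  FOLLOW(S)={$}  FOLLOW(A)={$,c}  FOLLOW(B)={$}
round 2: (no change)
  FOLLOW(S)={$}  FOLLOW(A)={$,c}  FOLLOW(B)={$}

FOLLOW(A) = ["$", "c"]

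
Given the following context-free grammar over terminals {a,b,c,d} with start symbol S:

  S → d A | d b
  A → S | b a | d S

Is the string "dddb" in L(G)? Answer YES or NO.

CNF form of G:
  S -> T2 A | T2 T0
  A -> T0 T1 | T2 A | T2 S | T2 T0
  T0 -> b
  T1 -> a
  T2 -> d

CYK fill:
  [0..0]={T2}  "d"  orig:{}
  [1..1]={T2}  "d"  orig:{}
  [2..2]={T2}  "d"  orig:{}
  [3..3]={T0}  "b"  orig:{}
  [0..1]=∅  "dd"
  [1..2]=∅  "dd"
  [2..3]={A,S}  "db"
  [0..2]=∅  "ddd"
  [1..3]={A,S}  "ddb"
  [0..3]={A,S}  "dddb"

S ∈ T[0,3] ⇒ YES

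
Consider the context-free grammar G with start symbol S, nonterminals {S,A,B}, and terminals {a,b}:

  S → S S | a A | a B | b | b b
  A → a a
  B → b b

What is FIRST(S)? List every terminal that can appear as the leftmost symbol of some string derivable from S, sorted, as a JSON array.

Compute FIRST by fixpoint:
pass 1:
  A via A→a a: +{a}
  B via B→b b: +{b}
  S via S→a A: +{a}
  S via S→b: +{b}
  FIRST[S]={a,b}  FIRST[A]={a}  FIRST[B]={b}
pass 2: (stable)
  FIRST[S]={a,b}  FIRST[A]={a}  FIRST[B]={b}

FIRST(S) = ["a", "b"]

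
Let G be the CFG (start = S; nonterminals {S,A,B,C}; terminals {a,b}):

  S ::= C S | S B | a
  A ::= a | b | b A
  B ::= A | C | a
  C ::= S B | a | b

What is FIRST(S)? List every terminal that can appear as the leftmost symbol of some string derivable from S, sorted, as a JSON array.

Compute FIRST by fixpoint:
[1]
  A via A→a: +{a}
  A via A→b: +{b}
  B via B→A: +{a,b}
  C via C→a: +{a}
  C via C→b: +{b}
  S via S→C S: +{a,b}
  S: {a,b}  A: {a,b}  B: {a,b}  C: {a,b}
[2] — fixpoint
  S: {a,b}  A: {a,b}  B: {a,b}  C: {a,b}

FIRST(S) = ["a", "b"]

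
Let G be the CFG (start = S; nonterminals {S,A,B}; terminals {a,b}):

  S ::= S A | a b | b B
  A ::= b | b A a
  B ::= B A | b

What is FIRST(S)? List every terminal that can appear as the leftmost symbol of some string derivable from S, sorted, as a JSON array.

FIRST sets, iterate to fixpoint:
iter 1:
  A via A→b: +{b}
  B via B→b: +{b}
  S via S→a b: +{a}
  S via S→b B: +{b}
  FIRST(S)={a,b}  FIRST(A)={b}  FIRST(B)={b}
iter 2: (no change)
  FIRST(S)={a,b}  FIRST(A)={b}  FIRST(B)={b}

FIRST(S) = ["a", "b"]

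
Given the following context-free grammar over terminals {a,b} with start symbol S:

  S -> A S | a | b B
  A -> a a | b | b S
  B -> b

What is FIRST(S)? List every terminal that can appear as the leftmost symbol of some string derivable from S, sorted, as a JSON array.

FIRST iteration:
round 1:
  A via A→a a: +{a}
  A via A→b: +{b}
  B via B→b: +{b}
  S via S→A S: +{a,b}
  FIRST(S)={a,b}  FIRST(A)={a,b}  FIRST(B)={b}
round 2: done
  FIRST(S)={a,b}  FIRST(A)={a,b}  FIRST(B)={b}

FIRST(S) = ["a", "b"]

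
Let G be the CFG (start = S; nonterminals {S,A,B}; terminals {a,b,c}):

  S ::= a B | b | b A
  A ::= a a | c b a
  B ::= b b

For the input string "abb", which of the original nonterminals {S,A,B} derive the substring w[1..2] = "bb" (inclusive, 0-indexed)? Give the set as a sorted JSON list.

Convert to CNF:
  S -> T0 B | T2 A | b
  A -> T0 T0 | T1 X3
  B -> T2 T2
  T0 -> a
  T1 -> c
  T2 -> b
  X3 -> T2 T0

Fill CYK table bottom-up, restricted to cells inside w[1..2]:
  [1..1]={S,T2}  "b"  orig:{S}
  [2..2]={S,T2}  "b"  orig:{S}
  [1..2]={B}  "bb"

Original NTs in T[1,2] deriving "bb": ["B"]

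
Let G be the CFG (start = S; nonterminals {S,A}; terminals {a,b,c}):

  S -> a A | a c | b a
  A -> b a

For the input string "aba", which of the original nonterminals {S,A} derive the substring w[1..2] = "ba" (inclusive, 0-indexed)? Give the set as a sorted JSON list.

Convert to CNF:
  S -> T0 T1 | T1 A | T1 T2
  A -> T0 T1
  T0 -> b
  T1 -> a
  T2 -> c

Fill CYK table bottom-up (cells [i..j] with 1 ≤ i ≤ j ≤ 2 only):
  T[1,1] 'b' = {T0}  orig:{}
  T[2,2] 'a' = {T1}  orig:{}
  T[1,2] 'ba' = {A,S}

Original NTs in T[1,2] deriving "ba": ["A", "S"]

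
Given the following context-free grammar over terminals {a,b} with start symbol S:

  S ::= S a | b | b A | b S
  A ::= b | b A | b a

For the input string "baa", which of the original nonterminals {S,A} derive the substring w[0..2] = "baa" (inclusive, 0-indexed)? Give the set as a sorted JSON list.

Convert to CNF:
  S -> S T1 | T0 A | T0 S | b
  A -> T0 A | T0 T1 | b
  T0 -> b
  T1 -> a

CYK table (by increasing span) — only the sub-triangle for w[0..2]:
  cell(0,0) b: {A,S,T0}  orig:{A,S}
  cell(1,1) a: {T1}  orig:{}
  cell(2,2) a: {T1}  orig:{}
  cell(0,1) ba: {A,S}
  cell(1,2) aa: ∅
  cell(0,2) baa: {S}

Original NTs in T[0,2] deriving "baa": ["S"]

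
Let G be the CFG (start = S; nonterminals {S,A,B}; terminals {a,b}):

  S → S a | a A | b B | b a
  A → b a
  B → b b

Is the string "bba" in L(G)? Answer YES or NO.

CNF form of G:
  S -> S T1 | T0 B | T0 T1 | T1 A
  A -> T0 T1
  B -> T0 T0
  T0 -> b
  T1 -> a

CYK fill:
  T[0,0] 'b' = {T0}  orig:{}
  T[1,1] 'b' = {T0}  orig:{}
  T[2,2] 'a' = {T1}  orig:{}
  T[0,1] 'bb' = {B}
  T[1,2] 'ba' = {A,S}
  T[0,2] 'bba' = ∅

S ∉ T[0,2] ⇒ NO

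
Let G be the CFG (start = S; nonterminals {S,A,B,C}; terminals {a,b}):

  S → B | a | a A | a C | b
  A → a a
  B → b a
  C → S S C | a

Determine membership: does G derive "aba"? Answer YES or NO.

CNF form of G:
  S -> T0 A | T0 C | T1 T0 | a | b
  A -> T0 T0
  B -> T1 T0
  C -> S X2 | a
  T0 -> a
  T1 -> b
  X2 -> S C

CYK fill:
  [0..0]={C,S,T0}  "a"  orig:{C,S}
  [1..1]={S,T1}  "b"  orig:{S}
  [2..2]={C,S,T0}  "a"  orig:{C,S}
  [0..1]=∅  "ab"
  [1..2]={B,S,X2}  "ba"  orig:{B,S}
  [0..2]={C}  "aba"

S ∉ T[0,2] ⇒ NO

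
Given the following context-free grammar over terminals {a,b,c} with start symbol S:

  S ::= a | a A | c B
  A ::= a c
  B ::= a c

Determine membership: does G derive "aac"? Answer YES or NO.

CNF form of G:
  S -> T0 A | T1 B | a
  A -> T0 T1
  B -> T0 T1
  T0 -> a
  T1 -> c

CYK fill:
  T[0,0] 'a' = {S,T0}  orig:{S}
  T[1,1] 'a' = {S,T0}  orig:{S}
  T[2,2] 'c' = {T1}  orig:{}
  T[0,1] 'aa' = ∅
  T[1,2] 'ac' = {A,B}
  T[0,2] 'aac' = {S}

S ∈ T[0,2] ⇒ YES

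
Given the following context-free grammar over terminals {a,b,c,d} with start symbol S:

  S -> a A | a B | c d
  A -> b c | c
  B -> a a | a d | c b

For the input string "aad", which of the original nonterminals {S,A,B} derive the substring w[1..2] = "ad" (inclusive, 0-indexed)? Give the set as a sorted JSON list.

CNF form of G:
  S -> T1 T3 | T2 A | T2 B
  A -> T0 T1 | c
  B -> T1 T0 | T2 T2 | T2 T3
  T0 -> b
  T1 -> c
  T2 -> a
  T3 -> d

Fill CYK table bottom-up — only the sub-triangle for w[1..2]:
  T[1,1] 'a' = {T2}  orig:{}
  T[2,2] 'd' = {T3}  orig:{}
  T[1,2] 'ad' = {B}

Original NTs in T[1,2] deriving "ad": ["B"]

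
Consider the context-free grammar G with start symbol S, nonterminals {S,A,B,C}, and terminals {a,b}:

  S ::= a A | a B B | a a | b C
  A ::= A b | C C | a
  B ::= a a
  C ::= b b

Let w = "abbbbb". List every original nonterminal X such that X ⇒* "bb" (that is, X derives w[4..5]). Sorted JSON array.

CNF form of G:
  S -> T0 C | T1 A | T1 T1 | T1 X2
  A -> A T0 | C C | a
  B -> T1 T1
  C -> T0 T0
  T0 -> b
  T1 -> a
  X2 -> B B

Fill CYK table bottom-up (cells [i..j] with 4 ≤ i ≤ j ≤ 5 only):
  cell(4,4) b: {T0}  orig:{}
  cell(5,5) b: {T0}  orig:{}
  cell(4,5) bb: {C}

Original NTs in T[4,5] deriving "bb": ["C"]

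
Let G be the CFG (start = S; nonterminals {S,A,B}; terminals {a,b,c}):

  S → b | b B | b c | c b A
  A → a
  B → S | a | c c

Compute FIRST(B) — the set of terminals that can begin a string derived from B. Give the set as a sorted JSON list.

Compute FIRST by fixpoint:
iter 1:
  A via A→a: +{a}
  B via B→a: +{a}
  B via B→c c: +{c}
  S via S→b: +{b}
  S via S→c b A: +{c}
  FIRST(S)={b,c}  FIRST(A)={a}  FIRST(B)={a,c}
iter 2:
  B via B→S: +{b}
  FIRST(S)={b,c}  FIRST(A)={a}  FIRST(B)={a,b,c}
iter 3: done
  FIRST(S)={b,c}  FIRST(A)={a}  FIRST(B)={a,b,c}

FIRST(B) = ["a", "b", "c"]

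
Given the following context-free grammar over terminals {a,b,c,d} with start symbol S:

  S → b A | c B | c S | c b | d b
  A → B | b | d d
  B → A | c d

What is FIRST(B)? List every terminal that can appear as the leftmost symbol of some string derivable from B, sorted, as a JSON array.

FIRST iteration:
pass 1:
  A via A→b: +{b}
  A via A→d d: +{d}
  B via B→A: +{b,d}
  B via B→c d: +{c}
  S via S→b A: +{b}
  S via S→c B: +{c}
  S via S→d b: +{d}
  FIRST(S)={b,c,d}  FIRST(A)={b,d}  FIRST(B)={b,c,d}
pass 2:
  A via A→B: +{c}
  FIRST(S)={b,c,d}  FIRST(A)={b,c,d}  FIRST(B)={b,c,d}
pass 3: (stable)
  FIRST(S)={b,c,d}  FIRST(A)={b,c,d}  FIRST(B)={b,c,d}

FIRST(B) = ["b", "c", "d"]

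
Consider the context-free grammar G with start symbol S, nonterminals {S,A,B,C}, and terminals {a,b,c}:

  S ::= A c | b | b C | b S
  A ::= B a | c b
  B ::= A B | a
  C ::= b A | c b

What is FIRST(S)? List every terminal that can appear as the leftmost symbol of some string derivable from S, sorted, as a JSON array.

FIRST sets, iterate to fixpoint:
pass 1:
  A via A→c b: +{c}
  B via B→A B: +{c}
  B via B→a: +{a}
  C via C→b A: +{b}
  C via C→c b: +{c}
  S via S→A c: +{c}
  S via S→b: +{b}
  FIRST(S)={b,c}  FIRST(A)={c}  FIRST(B)={a,c}  FIRST(C)={b,c}
pass 2:
  A via A→B a: +{a}
  S via S→A c: +{a}
  FIRST(S)={a,b,c}  FIRST(A)={a,c}  FIRST(B)={a,c}  FIRST(C)={b,c}
pass 3: (no change)
  FIRST(S)={a,b,c}  FIRST(A)={a,c}  FIRST(B)={a,c}  FIRST(C)={b,c}

FIRST(S) = ["a", "b", "c"]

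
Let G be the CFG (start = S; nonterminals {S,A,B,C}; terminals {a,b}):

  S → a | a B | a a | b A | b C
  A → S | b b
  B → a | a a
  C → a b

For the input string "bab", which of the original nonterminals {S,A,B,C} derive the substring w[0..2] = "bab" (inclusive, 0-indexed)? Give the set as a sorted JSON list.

CNF form of G:
  S -> T0 B | T0 T0 | T1 A | T1 C | a
  A -> T0 B | T0 T0 | T1 A | T1 C | T1 T1 | a
  B -> T0 T0 | a
  C -> T0 T1
  T0 -> a
  T1 -> b

CYK table (by increasing span) — only the sub-triangle for w[0..2]:
  T[0,0] 'b' = {T1}  orig:{}
  T[1,1] 'a' = {A,B,S,T0}  orig:{A,B,S}
  T[2,2] 'b' = {T1}  orig:{}
  T[0,1] 'ba' = {A,S}
  T[1,2] 'ab' = {C}
  T[0,2] 'bab' = {A,S}

Original NTs in T[0,2] deriving "bab": ["A", "S"]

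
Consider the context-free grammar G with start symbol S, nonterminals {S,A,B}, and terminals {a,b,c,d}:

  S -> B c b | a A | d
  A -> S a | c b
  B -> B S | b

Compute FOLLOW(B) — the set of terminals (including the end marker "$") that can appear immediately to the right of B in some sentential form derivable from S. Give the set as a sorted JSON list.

Compute FIRST by fixpoint:
pass 1:
  A via A→c b: +{c}
  B via B→b: +{b}
  S via S→B c b: +{b}
  S via S→a A: +{a}
  S via S→d: +{d}
  S: {a,b,d}  A: {c}  B: {b}
pass 2:
  A via A→S a: +{a,b,d}
  S: {a,b,d}  A: {a,b,c,d}  B: {b}
pass 3: — fixpoint
  S: {a,b,d}  A: {a,b,c,d}  B: {b}

FOLLOW sets:
FOLLOW(S) := {$}
round 1:
  A→S a: FOLLOW(S) ⊇ FIRST(a) = {a}; new: +{a}
  B→B S: FOLLOW(B) ⊇ FIRST(S) = {a,b,d}; new: +{a,b,d}
  B→B S: FOLLOW(S) ⊇ FOLLOW(B) ⊇ {a,b,d}; new: +{b,d}
  S→B c b: FOLLOW(B) ⊇ FIRST(c) = {c}; new: +{c}
  S→a A: FOLLOW(A) ⊇ FOLLOW(S) ⊇ {$,a,b,d}; new: +{$,a,b,d}
  FOLLOW(S)={$,a,b,d}  FOLLOW(A)={$,a,b,d}  FOLLOW(B)={a,b,c,d}
round 2:
  B→B S: FOLLOW(S) ⊇ FOLLOW(B) ⊇ {a,b,c,d}; new: +{c}
  S→a A: FOLLOW(A) ⊇ FOLLOW(S) ⊇ {$,a,b,c,d}; new: +{c}
  FOLLOW(S)={$,a,b,c,d}  FOLLOW(A)={$,a,b,c,d}  FOLLOW(B)={a,b,c,d}
round 3: (stable)
  FOLLOW(S)={$,a,b,c,d}  FOLLOW(A)={$,a,b,c,d}  FOLLOW(B)={a,b,c,d}

FOLLOW(B) = ["a", "b", "c", "d"]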